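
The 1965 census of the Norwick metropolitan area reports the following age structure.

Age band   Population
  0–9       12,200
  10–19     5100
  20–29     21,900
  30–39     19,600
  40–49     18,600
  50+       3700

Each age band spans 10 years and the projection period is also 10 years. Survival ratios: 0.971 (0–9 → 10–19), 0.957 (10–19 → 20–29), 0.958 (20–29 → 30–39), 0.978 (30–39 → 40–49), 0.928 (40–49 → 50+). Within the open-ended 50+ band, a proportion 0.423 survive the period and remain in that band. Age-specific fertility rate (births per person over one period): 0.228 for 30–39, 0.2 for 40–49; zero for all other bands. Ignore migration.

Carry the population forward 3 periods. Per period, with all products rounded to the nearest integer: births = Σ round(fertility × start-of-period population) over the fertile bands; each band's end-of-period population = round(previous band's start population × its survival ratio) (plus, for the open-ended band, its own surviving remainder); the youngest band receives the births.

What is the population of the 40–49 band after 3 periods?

Period 1.
Births: 19600 × 0.228 = 4469  |  18600 × 0.2 = 3720 ⇒ total 8189
10–19: 12200 × 0.971 = 11846
20–29: 5100 × 0.957 = 4881
30–39: 21900 × 0.958 = 20980
40–49: 19600 × 0.978 = 19169
50+: 18600 × 0.928 + 3700 × 0.423 = 17261 + 1565 = 18826
Population now: 0–9=8189, 10–19=11846, 20–29=4881, 30–39=20980, 40–49=19169, 50+=18826
Period 2.
Births: 20980 × 0.228 = 4783  |  19169 × 0.2 = 3834 ⇒ total 8617
10–19: 8189 × 0.971 = 7952
20–29: 11846 × 0.957 = 11337
30–39: 4881 × 0.958 = 4676
40–49: 20980 × 0.978 = 20518
50+: 19169 × 0.928 + 18826 × 0.423 = 17789 + 7963 = 25752
Population now: 0–9=8617, 10–19=7952, 20–29=11337, 30–39=4676, 40–49=20518, 50+=25752
Period 3.
Births: 4676 × 0.228 = 1066  |  20518 × 0.2 = 4104 ⇒ total 5170
10–19: 8617 × 0.971 = 8367
20–29: 7952 × 0.957 = 7610
30–39: 11337 × 0.958 = 10861
40–49: 4676 × 0.978 = 4573
50+: 20518 × 0.928 + 25752 × 0.423 = 19041 + 10893 = 29934
Population now: 0–9=5170, 10–19=8367, 20–29=7610, 30–39=10861, 40–49=4573, 50+=29934

4573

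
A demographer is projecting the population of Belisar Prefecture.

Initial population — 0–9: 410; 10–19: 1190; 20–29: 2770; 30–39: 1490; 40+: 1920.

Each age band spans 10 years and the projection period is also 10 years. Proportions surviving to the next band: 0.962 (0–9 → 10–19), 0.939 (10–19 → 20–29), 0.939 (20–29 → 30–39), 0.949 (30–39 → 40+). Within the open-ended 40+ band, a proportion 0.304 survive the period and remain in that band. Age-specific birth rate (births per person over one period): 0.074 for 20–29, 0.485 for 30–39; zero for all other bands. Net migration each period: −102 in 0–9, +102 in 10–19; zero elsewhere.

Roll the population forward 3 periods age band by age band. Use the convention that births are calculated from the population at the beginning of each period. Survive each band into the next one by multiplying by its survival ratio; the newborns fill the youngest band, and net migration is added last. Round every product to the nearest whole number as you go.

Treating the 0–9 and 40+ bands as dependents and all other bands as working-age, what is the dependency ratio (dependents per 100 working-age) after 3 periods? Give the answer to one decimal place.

92.0

After projecting period 1:
Births: 2770 × 0.074 = 205, 1490 × 0.485 = 723 — total 928
10–19: 410 × 0.962 = 394
20–29: 1190 × 0.939 = 1117
30–39: 2770 × 0.939 = 2601
40+: 1490 × 0.949 + 1920 × 0.304 = 1414 + 584 = 1998
Net migration: 0–9 − 102 → 826; 10–19 + 102 → 496
End of period: [826, 496, 1117, 2601, 1998]
After projecting period 2:
Births: 1117 × 0.074 = 83, 2601 × 0.485 = 1261 — total 1344
10–19: 826 × 0.962 = 795
20–29: 496 × 0.939 = 466
30–39: 1117 × 0.939 = 1049
40+: 2601 × 0.949 + 1998 × 0.304 = 2468 + 607 = 3075
Net migration: 0–9 − 102 → 1242; 10–19 + 102 → 897
End of period: [1242, 897, 466, 1049, 3075]
After projecting period 3:
Births: 466 × 0.074 = 34, 1049 × 0.485 = 509 — total 543
10–19: 1242 × 0.962 = 1195
20–29: 897 × 0.939 = 842
30–39: 466 × 0.939 = 438
40+: 1049 × 0.949 + 3075 × 0.304 = 996 + 935 = 1931
Net migration: 0–9 − 102 → 441; 10–19 + 102 → 1297
End of period: [441, 1297, 842, 438, 1931]
Dependents (band 0–9 + band 40+) = 441 + 1931 = 2372; working-age = 2577; ratio = 2372/2577 × 100 = 92.0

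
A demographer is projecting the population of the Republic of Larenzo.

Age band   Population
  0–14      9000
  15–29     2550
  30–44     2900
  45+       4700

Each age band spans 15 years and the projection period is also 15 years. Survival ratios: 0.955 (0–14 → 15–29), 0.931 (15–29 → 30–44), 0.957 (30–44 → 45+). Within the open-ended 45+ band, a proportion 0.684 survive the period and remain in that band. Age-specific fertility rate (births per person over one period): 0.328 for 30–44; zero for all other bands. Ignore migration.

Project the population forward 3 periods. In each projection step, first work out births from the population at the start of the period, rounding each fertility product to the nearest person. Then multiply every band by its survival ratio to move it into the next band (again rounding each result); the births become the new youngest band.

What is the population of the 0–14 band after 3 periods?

2625

— Period 1 —
Births: 2900 * 0.328 = 951
15–29: 9000 * 0.955 = 8595
30–44: 2550 * 0.931 = 2374
45+: 2900 * 0.957 + 4700 * 0.684 = 2775 + 3215 = 5990
Giving 951 / 8595 / 2374 / 5990.
— Period 2 —
Births: 2374 * 0.328 = 779
15–29: 951 * 0.955 = 908
30–44: 8595 * 0.931 = 8002
45+: 2374 * 0.957 + 5990 * 0.684 = 2272 + 4097 = 6369
Giving 779 / 908 / 8002 / 6369.
— Period 3 —
Births: 8002 * 0.328 = 2625
15–29: 779 * 0.955 = 744
30–44: 908 * 0.931 = 845
45+: 8002 * 0.957 + 6369 * 0.684 = 7658 + 4356 = 12014
Giving 2625 / 744 / 845 / 12014.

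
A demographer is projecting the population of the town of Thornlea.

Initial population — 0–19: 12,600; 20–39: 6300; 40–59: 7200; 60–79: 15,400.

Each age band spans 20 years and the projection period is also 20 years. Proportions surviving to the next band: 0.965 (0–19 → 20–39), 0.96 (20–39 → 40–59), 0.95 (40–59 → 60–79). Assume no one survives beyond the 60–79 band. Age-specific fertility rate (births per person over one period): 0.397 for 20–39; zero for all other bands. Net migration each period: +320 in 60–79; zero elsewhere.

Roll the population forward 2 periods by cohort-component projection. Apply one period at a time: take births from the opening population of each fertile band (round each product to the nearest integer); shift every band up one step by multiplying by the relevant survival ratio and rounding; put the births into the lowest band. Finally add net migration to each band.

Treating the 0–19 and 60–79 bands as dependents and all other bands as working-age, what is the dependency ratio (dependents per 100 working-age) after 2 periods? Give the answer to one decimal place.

Let group 1 be 0–19 through group 4 = 60–79.
Period 1:
Births: 6300 × 0.397 = 2501
Group 2: 12600 × 0.965 = 12159
Group 3: 6300 × 0.96 = 6048
Group 4: 7200 × 0.95 = 6840
Net migration: Group 4 + 320 → 7160
Population now: 0–19=2501, 20–39=12159, 40–59=6048, 60–79=7160
Period 2:
Births: 12159 × 0.397 = 4827
Group 2: 2501 × 0.965 = 2413
Group 3: 12159 × 0.96 = 11673
Group 4: 6048 × 0.95 = 5746
Net migration: Group 4 + 320 → 6066
Population now: 0–19=4827, 20–39=2413, 40–59=11673, 60–79=6066
Dependents (band 0–19 + band 60–79) = 4827 + 6066 = 10893; working-age = 14086; ratio = 10893/14086 × 100 = 77.3

77.3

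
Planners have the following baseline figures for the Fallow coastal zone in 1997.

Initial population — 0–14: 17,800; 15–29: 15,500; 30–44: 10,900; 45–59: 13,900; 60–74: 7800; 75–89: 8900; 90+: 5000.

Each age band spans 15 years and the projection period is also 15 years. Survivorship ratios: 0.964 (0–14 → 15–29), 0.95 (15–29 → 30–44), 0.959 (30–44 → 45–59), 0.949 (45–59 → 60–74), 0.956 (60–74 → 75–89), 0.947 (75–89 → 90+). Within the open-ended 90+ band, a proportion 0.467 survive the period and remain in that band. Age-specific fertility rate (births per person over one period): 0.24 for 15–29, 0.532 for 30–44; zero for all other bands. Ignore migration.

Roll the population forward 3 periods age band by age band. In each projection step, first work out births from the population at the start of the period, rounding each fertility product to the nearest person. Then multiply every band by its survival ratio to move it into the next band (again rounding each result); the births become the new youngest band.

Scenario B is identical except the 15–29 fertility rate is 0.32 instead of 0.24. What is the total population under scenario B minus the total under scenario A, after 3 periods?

3576

Period 1:
Births: 15500 × 0.24 = 3720 ; 10900 × 0.532 = 5799 → total 9519
15–29: 17800 × 0.964 = 17159
30–44: 15500 × 0.95 = 14725
45–59: 10900 × 0.959 = 10453
60–74: 13900 × 0.949 = 13191
75–89: 7800 × 0.956 = 7457
90+: 8900 × 0.947 + 5000 × 0.467 = 8428 + 2335 = 10763
Giving 9519 / 17159 / 14725 / 10453 / 13191 / 7457 / 10763.
Period 2:
Births: 17159 × 0.24 = 4118 ; 14725 × 0.532 = 7834 → total 11952
15–29: 9519 × 0.964 = 9176
30–44: 17159 × 0.95 = 16301
45–59: 14725 × 0.959 = 14121
60–74: 10453 × 0.949 = 9920
75–89: 13191 × 0.956 = 12611
90+: 7457 × 0.947 + 10763 × 0.467 = 7062 + 5026 = 12088
Giving 11952 / 9176 / 16301 / 14121 / 9920 / 12611 / 12088.
Period 3:
Births: 9176 × 0.24 = 2202 ; 16301 × 0.532 = 8672 → total 10874
15–29: 11952 × 0.964 = 11522
30–44: 9176 × 0.95 = 8717
45–59: 16301 × 0.959 = 15633
60–74: 14121 × 0.949 = 13401
75–89: 9920 × 0.956 = 9484
90+: 12611 × 0.947 + 12088 × 0.467 = 11943 + 5645 = 17588
Giving 10874 / 11522 / 8717 / 15633 / 13401 / 9484 / 17588.
Scenario A total after 3 periods: 87219
Scenario B projection —
Period 1:
Births: 15500 × 0.32 = 4960 ; 10900 × 0.532 = 5799 → total 10759
15–29: 17800 × 0.964 = 17159
30–44: 15500 × 0.95 = 14725
45–59: 10900 × 0.959 = 10453
60–74: 13900 × 0.949 = 13191
75–89: 7800 × 0.956 = 7457
90+: 8900 × 0.947 + 5000 × 0.467 = 8428 + 2335 = 10763
Giving 10759 / 17159 / 14725 / 10453 / 13191 / 7457 / 10763.
Period 2:
Births: 17159 × 0.32 = 5491 ; 14725 × 0.532 = 7834 → total 13325
15–29: 10759 × 0.964 = 10372
30–44: 17159 × 0.95 = 16301
45–59: 14725 × 0.959 = 14121
60–74: 10453 × 0.949 = 9920
75–89: 13191 × 0.956 = 12611
90+: 7457 × 0.947 + 10763 × 0.467 = 7062 + 5026 = 12088
Giving 13325 / 10372 / 16301 / 14121 / 9920 / 12611 / 12088.
Period 3:
Births: 10372 × 0.32 = 3319 ; 16301 × 0.532 = 8672 → total 11991
15–29: 13325 × 0.964 = 12845
30–44: 10372 × 0.95 = 9853
45–59: 16301 × 0.959 = 15633
60–74: 14121 × 0.949 = 13401
75–89: 9920 × 0.956 = 9484
90+: 12611 × 0.947 + 12088 × 0.467 = 11943 + 5645 = 17588
Giving 11991 / 12845 / 9853 / 15633 / 13401 / 9484 / 17588.
Scenario B total after 3 periods: 90795
Difference B − A = 90795 − 87219 = 3576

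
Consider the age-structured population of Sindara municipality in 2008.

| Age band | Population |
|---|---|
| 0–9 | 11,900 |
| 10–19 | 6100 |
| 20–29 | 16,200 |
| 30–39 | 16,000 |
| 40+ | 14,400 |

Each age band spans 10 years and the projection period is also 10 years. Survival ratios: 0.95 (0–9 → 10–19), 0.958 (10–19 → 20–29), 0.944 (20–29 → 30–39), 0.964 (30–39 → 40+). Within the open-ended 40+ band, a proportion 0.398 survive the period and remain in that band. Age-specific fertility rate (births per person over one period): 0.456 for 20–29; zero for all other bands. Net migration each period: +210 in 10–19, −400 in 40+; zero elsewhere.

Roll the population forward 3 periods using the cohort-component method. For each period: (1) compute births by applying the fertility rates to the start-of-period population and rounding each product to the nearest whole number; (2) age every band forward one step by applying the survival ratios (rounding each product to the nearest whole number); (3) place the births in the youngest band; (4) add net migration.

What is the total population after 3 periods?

Numbering the groups 1..5 from youngest to oldest:
[period 1]
Births: 16200 × 0.456 = 7387
Group 2: 11900 × 0.95 = 11305
Group 3: 6100 × 0.958 = 5844
Group 4: 16200 × 0.944 = 15293
Group 5: 16000 × 0.964 + 14400 × 0.398 = 15424 + 5731 = 21155
Net migration: Group 2 + 210 → 11515; Group 5 − 400 → 20755
→ [7387, 11515, 5844, 15293, 20755]
[period 2]
Births: 5844 × 0.456 = 2665
Group 2: 7387 × 0.95 = 7018
Group 3: 11515 × 0.958 = 11031
Group 4: 5844 × 0.944 = 5517
Group 5: 15293 × 0.964 + 20755 × 0.398 = 14742 + 8260 = 23002
Net migration: Group 2 + 210 → 7228; Group 5 − 400 → 22602
→ [2665, 7228, 11031, 5517, 22602]
[period 3]
Births: 11031 × 0.456 = 5030
Group 2: 2665 × 0.95 = 2532
Group 3: 7228 × 0.958 = 6924
Group 4: 11031 × 0.944 = 10413
Group 5: 5517 × 0.964 + 22602 × 0.398 = 5318 + 8996 = 14314
Net migration: Group 2 + 210 → 2742; Group 5 − 400 → 13914
→ [5030, 2742, 6924, 10413, 13914]
Total after period 3: 5030 + 2742 + 6924 + 10413 + 13914 = 39023

39023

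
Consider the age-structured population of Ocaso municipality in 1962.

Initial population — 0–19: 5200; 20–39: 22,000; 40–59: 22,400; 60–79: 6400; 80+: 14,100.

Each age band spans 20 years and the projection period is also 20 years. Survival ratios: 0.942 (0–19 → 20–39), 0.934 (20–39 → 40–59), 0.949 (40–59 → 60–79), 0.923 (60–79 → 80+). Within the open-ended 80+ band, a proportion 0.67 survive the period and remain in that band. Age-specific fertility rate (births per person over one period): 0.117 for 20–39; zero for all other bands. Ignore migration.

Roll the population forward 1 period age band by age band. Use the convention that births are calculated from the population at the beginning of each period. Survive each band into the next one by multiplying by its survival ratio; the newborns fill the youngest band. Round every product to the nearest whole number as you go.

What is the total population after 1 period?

Call the groups 1 to 5, youngest first.
— Period 1 —
Births: 22000 * 0.117 = 2574
Group 2: 5200 * 0.942 = 4898
Group 3: 22000 * 0.934 = 20548
Group 4: 22400 * 0.949 = 21258
Group 5: 6400 * 0.923 + 14100 * 0.67 = 5907 + 9447 = 15354
End of period: [2574, 4898, 20548, 21258, 15354]
Total after period 1: 2574 + 4898 + 20548 + 21258 + 15354 = 64632

64632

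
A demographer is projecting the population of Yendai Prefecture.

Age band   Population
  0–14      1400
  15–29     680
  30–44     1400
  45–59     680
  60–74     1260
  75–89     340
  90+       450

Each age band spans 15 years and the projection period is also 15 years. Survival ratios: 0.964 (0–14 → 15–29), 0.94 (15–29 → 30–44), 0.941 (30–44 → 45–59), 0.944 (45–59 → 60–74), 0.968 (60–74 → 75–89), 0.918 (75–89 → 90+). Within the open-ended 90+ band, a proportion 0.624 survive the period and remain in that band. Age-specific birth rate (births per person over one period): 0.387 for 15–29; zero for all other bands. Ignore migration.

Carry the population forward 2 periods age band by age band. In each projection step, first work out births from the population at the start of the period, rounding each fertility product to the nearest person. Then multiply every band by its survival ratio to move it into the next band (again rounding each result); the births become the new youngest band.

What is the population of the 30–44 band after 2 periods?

Period 1.
Births: 680 * 0.387 = 263
15–29: 1400 * 0.964 = 1350
30–44: 680 * 0.94 = 639
45–59: 1400 * 0.941 = 1317
60–74: 680 * 0.944 = 642
75–89: 1260 * 0.968 = 1220
90+: 340 * 0.918 + 450 * 0.624 = 312 + 281 = 593
→ [263, 1350, 639, 1317, 642, 1220, 593]
Period 2.
Births: 1350 * 0.387 = 522
15–29: 263 * 0.964 = 254
30–44: 1350 * 0.94 = 1269
45–59: 639 * 0.941 = 601
60–74: 1317 * 0.944 = 1243
75–89: 642 * 0.968 = 621
90+: 1220 * 0.918 + 593 * 0.624 = 1120 + 370 = 1490
→ [522, 254, 1269, 601, 1243, 621, 1490]

1269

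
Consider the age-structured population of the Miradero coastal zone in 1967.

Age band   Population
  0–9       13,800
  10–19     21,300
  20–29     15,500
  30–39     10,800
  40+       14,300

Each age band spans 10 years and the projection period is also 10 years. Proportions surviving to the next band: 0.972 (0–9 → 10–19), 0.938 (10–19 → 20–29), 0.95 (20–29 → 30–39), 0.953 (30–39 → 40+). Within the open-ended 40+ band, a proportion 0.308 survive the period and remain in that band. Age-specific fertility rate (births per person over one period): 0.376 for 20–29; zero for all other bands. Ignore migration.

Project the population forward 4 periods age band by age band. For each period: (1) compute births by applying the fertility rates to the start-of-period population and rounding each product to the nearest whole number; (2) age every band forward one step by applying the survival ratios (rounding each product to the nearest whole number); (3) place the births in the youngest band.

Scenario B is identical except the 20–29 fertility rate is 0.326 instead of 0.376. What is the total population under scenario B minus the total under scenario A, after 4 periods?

-2690

Call the groups 1 to 5, youngest first.
[period 1]
Births: 15500 × 0.376 = 5828
Group 2: 13800 × 0.972 = 13414
Group 3: 21300 × 0.938 = 19979
Group 4: 15500 × 0.95 = 14725
Group 5: 10800 × 0.953 + 14300 × 0.308 = 10292 + 4404 = 14696
Population now: 0–9=5828, 10–19=13414, 20–29=19979, 30–39=14725, 40+=14696
[period 2]
Births: 19979 × 0.376 = 7512
Group 2: 5828 × 0.972 = 5665
Group 3: 13414 × 0.938 = 12582
Group 4: 19979 × 0.95 = 18980
Group 5: 14725 × 0.953 + 14696 × 0.308 = 14033 + 4526 = 18559
Population now: 0–9=7512, 10–19=5665, 20–29=12582, 30–39=18980, 40+=18559
[period 3]
Births: 12582 × 0.376 = 4731
Group 2: 7512 × 0.972 = 7302
Group 3: 5665 × 0.938 = 5314
Group 4: 12582 × 0.95 = 11953
Group 5: 18980 × 0.953 + 18559 × 0.308 = 18088 + 5716 = 23804
Population now: 0–9=4731, 10–19=7302, 20–29=5314, 30–39=11953, 40+=23804
[period 4]
Births: 5314 × 0.376 = 1998
Group 2: 4731 × 0.972 = 4599
Group 3: 7302 × 0.938 = 6849
Group 4: 5314 × 0.95 = 5048
Group 5: 11953 × 0.953 + 23804 × 0.308 = 11391 + 7332 = 18723
Population now: 0–9=1998, 10–19=4599, 20–29=6849, 30–39=5048, 40+=18723
Scenario A total after 4 periods: 37217
Scenario B projection —
[period 1]
Births: 15500 × 0.326 = 5053
Group 2: 13800 × 0.972 = 13414
Group 3: 21300 × 0.938 = 19979
Group 4: 15500 × 0.95 = 14725
Group 5: 10800 × 0.953 + 14300 × 0.308 = 10292 + 4404 = 14696
Population now: 0–9=5053, 10–19=13414, 20–29=19979, 30–39=14725, 40+=14696
[period 2]
Births: 19979 × 0.326 = 6513
Group 2: 5053 × 0.972 = 4912
Group 3: 13414 × 0.938 = 12582
Group 4: 19979 × 0.95 = 18980
Group 5: 14725 × 0.953 + 14696 × 0.308 = 14033 + 4526 = 18559
Population now: 0–9=6513, 10–19=4912, 20–29=12582, 30–39=18980, 40+=18559
[period 3]
Births: 12582 × 0.326 = 4102
Group 2: 6513 × 0.972 = 6331
Group 3: 4912 × 0.938 = 4607
Group 4: 12582 × 0.95 = 11953
Group 5: 18980 × 0.953 + 18559 × 0.308 = 18088 + 5716 = 23804
Population now: 0–9=4102, 10–19=6331, 20–29=4607, 30–39=11953, 40+=23804
[period 4]
Births: 4607 × 0.326 = 1502
Group 2: 4102 × 0.972 = 3987
Group 3: 6331 × 0.938 = 5938
Group 4: 4607 × 0.95 = 4377
Group 5: 11953 × 0.953 + 23804 × 0.308 = 11391 + 7332 = 18723
Population now: 0–9=1502, 10–19=3987, 20–29=5938, 30–39=4377, 40+=18723
Scenario B total after 4 periods: 34527
Difference B − A = 34527 − 37217 = -2690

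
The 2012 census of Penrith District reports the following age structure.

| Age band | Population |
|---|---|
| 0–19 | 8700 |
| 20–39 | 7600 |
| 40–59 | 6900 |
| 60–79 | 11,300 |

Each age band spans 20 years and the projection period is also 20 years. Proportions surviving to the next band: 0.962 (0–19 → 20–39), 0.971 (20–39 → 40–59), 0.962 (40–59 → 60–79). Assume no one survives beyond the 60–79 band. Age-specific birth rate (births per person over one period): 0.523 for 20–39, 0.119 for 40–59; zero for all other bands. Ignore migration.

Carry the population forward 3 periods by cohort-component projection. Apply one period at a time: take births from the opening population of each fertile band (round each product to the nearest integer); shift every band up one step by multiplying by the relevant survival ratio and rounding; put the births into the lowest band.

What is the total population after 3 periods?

Call the bands 1 to 4, youngest first.
[period 1]
Births: 7600 × 0.523 = 3975, 6900 × 0.119 = 821 ⇒ total 4796
Band 2: 8700 × 0.962 = 8369
Band 3: 7600 × 0.971 = 7380
Band 4: 6900 × 0.962 = 6638
Population now: 0–19=4796, 20–39=8369, 40–59=7380, 60–79=6638
[period 2]
Births: 8369 × 0.523 = 4377, 7380 × 0.119 = 878 ⇒ total 5255
Band 2: 4796 × 0.962 = 4614
Band 3: 8369 × 0.971 = 8126
Band 4: 7380 × 0.962 = 7100
Population now: 0–19=5255, 20–39=4614, 40–59=8126, 60–79=7100
[period 3]
Births: 4614 × 0.523 = 2413, 8126 × 0.119 = 967 ⇒ total 3380
Band 2: 5255 × 0.962 = 5055
Band 3: 4614 × 0.971 = 4480
Band 4: 8126 × 0.962 = 7817
Population now: 0–19=3380, 20–39=5055, 40–59=4480, 60–79=7817
Total after period 3: 3380 + 5055 + 4480 + 7817 = 20732

20732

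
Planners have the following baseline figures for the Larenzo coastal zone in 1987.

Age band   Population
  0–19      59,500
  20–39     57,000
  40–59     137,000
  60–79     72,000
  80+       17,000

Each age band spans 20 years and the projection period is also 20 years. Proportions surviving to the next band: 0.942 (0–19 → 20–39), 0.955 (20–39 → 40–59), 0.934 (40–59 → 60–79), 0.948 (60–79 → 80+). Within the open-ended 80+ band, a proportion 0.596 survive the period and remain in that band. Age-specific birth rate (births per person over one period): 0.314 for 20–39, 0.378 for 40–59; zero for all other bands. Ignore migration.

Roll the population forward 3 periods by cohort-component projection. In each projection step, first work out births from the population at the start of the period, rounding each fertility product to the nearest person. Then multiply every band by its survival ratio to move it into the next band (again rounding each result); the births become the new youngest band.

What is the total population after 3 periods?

337828

Call the bands 1 to 5, youngest first.
[period 1]
Births: 57000 × 0.314 = 17898 ; 137000 × 0.378 = 51786 → 69684
Band 2: 59500 × 0.942 = 56049
Band 3: 57000 × 0.955 = 54435
Band 4: 137000 × 0.934 = 127958
Band 5: 72000 × 0.948 + 17000 × 0.596 = 68256 + 10132 = 78388
→ [69684, 56049, 54435, 127958, 78388]
[period 2]
Births: 56049 × 0.314 = 17599 ; 54435 × 0.378 = 20576 → 38175
Band 2: 69684 × 0.942 = 65642
Band 3: 56049 × 0.955 = 53527
Band 4: 54435 × 0.934 = 50842
Band 5: 127958 × 0.948 + 78388 × 0.596 = 121304 + 46719 = 168023
→ [38175, 65642, 53527, 50842, 168023]
[period 3]
Births: 65642 × 0.314 = 20612 ; 53527 × 0.378 = 20233 → 40845
Band 2: 38175 × 0.942 = 35961
Band 3: 65642 × 0.955 = 62688
Band 4: 53527 × 0.934 = 49994
Band 5: 50842 × 0.948 + 168023 × 0.596 = 48198 + 100142 = 148340
→ [40845, 35961, 62688, 49994, 148340]
Total after period 3: 40845 + 35961 + 62688 + 49994 + 148340 = 337828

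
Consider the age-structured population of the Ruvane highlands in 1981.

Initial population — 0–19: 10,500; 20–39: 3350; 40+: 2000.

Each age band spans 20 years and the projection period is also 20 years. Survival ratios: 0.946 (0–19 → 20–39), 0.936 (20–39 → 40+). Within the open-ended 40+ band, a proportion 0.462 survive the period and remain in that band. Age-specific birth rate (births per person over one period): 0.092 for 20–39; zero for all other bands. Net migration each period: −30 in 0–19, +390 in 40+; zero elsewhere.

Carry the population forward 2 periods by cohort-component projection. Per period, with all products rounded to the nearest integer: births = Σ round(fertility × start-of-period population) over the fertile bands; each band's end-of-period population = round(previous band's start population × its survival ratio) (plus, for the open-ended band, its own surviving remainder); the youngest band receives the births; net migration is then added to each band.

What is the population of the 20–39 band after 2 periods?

263

— Period 1 —
Births: 3350 * 0.092 = 308
20–39: 10500 * 0.946 = 9933
40+: 3350 * 0.936 + 2000 * 0.462 = 3136 + 924 = 4060
Net migration: 0–19 − 30 → 278; 40+ + 390 → 4450
End of period: [278, 9933, 4450]
— Period 2 —
Births: 9933 * 0.092 = 914
20–39: 278 * 0.946 = 263
40+: 9933 * 0.936 + 4450 * 0.462 = 9297 + 2056 = 11353
Net migration: 0–19 − 30 → 884; 40+ + 390 → 11743
End of period: [884, 263, 11743]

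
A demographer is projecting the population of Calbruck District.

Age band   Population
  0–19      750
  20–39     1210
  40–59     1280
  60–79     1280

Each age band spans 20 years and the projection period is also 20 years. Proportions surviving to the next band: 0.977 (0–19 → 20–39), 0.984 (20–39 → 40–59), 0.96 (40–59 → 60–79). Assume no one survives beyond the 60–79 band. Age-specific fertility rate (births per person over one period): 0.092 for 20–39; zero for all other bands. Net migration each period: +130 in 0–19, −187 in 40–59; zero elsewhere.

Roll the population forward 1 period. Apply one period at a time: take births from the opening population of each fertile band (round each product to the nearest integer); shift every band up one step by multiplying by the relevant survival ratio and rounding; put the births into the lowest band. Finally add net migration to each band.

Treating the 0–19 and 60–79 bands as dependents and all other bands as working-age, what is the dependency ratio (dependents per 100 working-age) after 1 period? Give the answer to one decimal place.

— Period 1 —
Births: 1210 × 0.092 = 111
20–39: 750 × 0.977 = 733
40–59: 1210 × 0.984 = 1191
60–79: 1280 × 0.96 = 1229
Net migration: 0–19 + 130 → 241; 40–59 − 187 → 1004
→ [241, 733, 1004, 1229]
Dependents (band 0–19 + band 60–79) = 241 + 1229 = 1470; working-age = 1737; ratio = 1470/1737 × 100 = 84.6

84.6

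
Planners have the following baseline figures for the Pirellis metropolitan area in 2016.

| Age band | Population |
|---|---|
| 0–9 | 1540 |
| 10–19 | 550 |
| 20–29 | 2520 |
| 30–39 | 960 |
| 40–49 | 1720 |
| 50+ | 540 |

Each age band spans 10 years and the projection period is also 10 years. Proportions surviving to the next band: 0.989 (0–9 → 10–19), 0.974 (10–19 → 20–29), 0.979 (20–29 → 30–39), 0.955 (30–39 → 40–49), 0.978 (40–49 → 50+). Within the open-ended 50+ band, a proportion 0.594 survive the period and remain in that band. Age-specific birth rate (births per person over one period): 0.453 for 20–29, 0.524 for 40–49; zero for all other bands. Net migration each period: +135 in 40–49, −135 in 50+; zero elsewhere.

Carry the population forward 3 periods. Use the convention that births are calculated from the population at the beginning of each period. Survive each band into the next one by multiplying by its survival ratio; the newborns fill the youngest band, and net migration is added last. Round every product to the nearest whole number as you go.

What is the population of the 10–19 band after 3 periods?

785

[period 1]
Births: 2520 × 0.453 = 1142 ; 1720 × 0.524 = 901 ⇒ total 2043
10–19: 1540 × 0.989 = 1523
20–29: 550 × 0.974 = 536
30–39: 2520 × 0.979 = 2467
40–49: 960 × 0.955 = 917
50+: 1720 × 0.978 + 540 × 0.594 = 1682 + 321 = 2003
Net migration: 40–49 + 135 → 1052; 50+ − 135 → 1868
Giving 2043 / 1523 / 536 / 2467 / 1052 / 1868.
[period 2]
Births: 536 × 0.453 = 243 ; 1052 × 0.524 = 551 ⇒ total 794
10–19: 2043 × 0.989 = 2021
20–29: 1523 × 0.974 = 1483
30–39: 536 × 0.979 = 525
40–49: 2467 × 0.955 = 2356
50+: 1052 × 0.978 + 1868 × 0.594 = 1029 + 1110 = 2139
Net migration: 40–49 + 135 → 2491; 50+ − 135 → 2004
Giving 794 / 2021 / 1483 / 525 / 2491 / 2004.
[period 3]
Births: 1483 × 0.453 = 672 ; 2491 × 0.524 = 1305 ⇒ total 1977
10–19: 794 × 0.989 = 785
20–29: 2021 × 0.974 = 1968
30–39: 1483 × 0.979 = 1452
40–49: 525 × 0.955 = 501
50+: 2491 × 0.978 + 2004 × 0.594 = 2436 + 1190 = 3626
Net migration: 40–49 + 135 → 636; 50+ − 135 → 3491
Giving 1977 / 785 / 1968 / 1452 / 636 / 3491.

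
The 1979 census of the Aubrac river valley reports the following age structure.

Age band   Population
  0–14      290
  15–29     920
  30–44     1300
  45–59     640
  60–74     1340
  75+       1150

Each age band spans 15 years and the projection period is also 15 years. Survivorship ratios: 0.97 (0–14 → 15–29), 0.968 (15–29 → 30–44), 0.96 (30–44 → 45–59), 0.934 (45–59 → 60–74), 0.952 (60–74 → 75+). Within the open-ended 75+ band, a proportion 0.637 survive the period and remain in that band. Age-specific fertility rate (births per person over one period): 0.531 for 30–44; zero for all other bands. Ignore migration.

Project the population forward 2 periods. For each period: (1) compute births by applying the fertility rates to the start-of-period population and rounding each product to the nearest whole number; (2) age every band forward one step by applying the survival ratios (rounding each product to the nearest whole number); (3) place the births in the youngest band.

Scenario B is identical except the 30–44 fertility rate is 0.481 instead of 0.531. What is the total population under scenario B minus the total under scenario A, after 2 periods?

Call the bands 1 to 6, youngest first.
Period 1:
Births: 1300 × 0.531 = 690
Band 2: 290 × 0.97 = 281
Band 3: 920 × 0.968 = 891
Band 4: 1300 × 0.96 = 1248
Band 5: 640 × 0.934 = 598
Band 6: 1340 × 0.952 + 1150 × 0.637 = 1276 + 733 = 2009
Population now: 0–14=690, 15–29=281, 30–44=891, 45–59=1248, 60–74=598, 75+=2009
Period 2:
Births: 891 × 0.531 = 473
Band 2: 690 × 0.97 = 669
Band 3: 281 × 0.968 = 272
Band 4: 891 × 0.96 = 855
Band 5: 1248 × 0.934 = 1166
Band 6: 598 × 0.952 + 2009 × 0.637 = 569 + 1280 = 1849
Population now: 0–14=473, 15–29=669, 30–44=272, 45–59=855, 60–74=1166, 75+=1849
Scenario A total after 2 periods: 5284
Scenario B projection —
Period 1:
Births: 1300 × 0.481 = 625
Band 2: 290 × 0.97 = 281
Band 3: 920 × 0.968 = 891
Band 4: 1300 × 0.96 = 1248
Band 5: 640 × 0.934 = 598
Band 6: 1340 × 0.952 + 1150 × 0.637 = 1276 + 733 = 2009
Population now: 0–14=625, 15–29=281, 30–44=891, 45–59=1248, 60–74=598, 75+=2009
Period 2:
Births: 891 × 0.481 = 429
Band 2: 625 × 0.97 = 606
Band 3: 281 × 0.968 = 272
Band 4: 891 × 0.96 = 855
Band 5: 1248 × 0.934 = 1166
Band 6: 598 × 0.952 + 2009 × 0.637 = 569 + 1280 = 1849
Population now: 0–14=429, 15–29=606, 30–44=272, 45–59=855, 60–74=1166, 75+=1849
Scenario B total after 2 periods: 5177
Difference B − A = 5177 − 5284 = -107

-107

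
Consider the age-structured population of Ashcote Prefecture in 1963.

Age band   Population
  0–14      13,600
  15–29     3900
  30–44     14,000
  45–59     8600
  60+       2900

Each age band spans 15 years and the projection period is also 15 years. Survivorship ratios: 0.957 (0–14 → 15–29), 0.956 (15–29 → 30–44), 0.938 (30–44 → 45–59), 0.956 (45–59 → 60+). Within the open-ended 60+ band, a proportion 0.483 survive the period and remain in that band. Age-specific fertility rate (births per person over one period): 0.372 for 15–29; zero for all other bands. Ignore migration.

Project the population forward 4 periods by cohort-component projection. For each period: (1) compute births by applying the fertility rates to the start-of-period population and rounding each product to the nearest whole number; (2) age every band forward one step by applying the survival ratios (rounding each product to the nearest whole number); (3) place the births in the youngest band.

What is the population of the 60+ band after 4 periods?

Call the groups 1 to 5, youngest first.
After projecting period 1:
Births: 3900 × 0.372 = 1451
Group 2: 13600 × 0.957 = 13015
Group 3: 3900 × 0.956 = 3728
Group 4: 14000 × 0.938 = 13132
Group 5: 8600 × 0.956 + 2900 × 0.483 = 8222 + 1401 = 9623
End of period: [1451, 13015, 3728, 13132, 9623]
After projecting period 2:
Births: 13015 × 0.372 = 4842
Group 2: 1451 × 0.957 = 1389
Group 3: 13015 × 0.956 = 12442
Group 4: 3728 × 0.938 = 3497
Group 5: 13132 × 0.956 + 9623 × 0.483 = 12554 + 4648 = 17202
End of period: [4842, 1389, 12442, 3497, 17202]
After projecting period 3:
Births: 1389 × 0.372 = 517
Group 2: 4842 × 0.957 = 4634
Group 3: 1389 × 0.956 = 1328
Group 4: 12442 × 0.938 = 11671
Group 5: 3497 × 0.956 + 17202 × 0.483 = 3343 + 8309 = 11652
End of period: [517, 4634, 1328, 11671, 11652]
After projecting period 4:
Births: 4634 × 0.372 = 1724
Group 2: 517 × 0.957 = 495
Group 3: 4634 × 0.956 = 4430
Group 4: 1328 × 0.938 = 1246
Group 5: 11671 × 0.956 + 11652 × 0.483 = 11157 + 5628 = 16785
End of period: [1724, 495, 4430, 1246, 16785]

16785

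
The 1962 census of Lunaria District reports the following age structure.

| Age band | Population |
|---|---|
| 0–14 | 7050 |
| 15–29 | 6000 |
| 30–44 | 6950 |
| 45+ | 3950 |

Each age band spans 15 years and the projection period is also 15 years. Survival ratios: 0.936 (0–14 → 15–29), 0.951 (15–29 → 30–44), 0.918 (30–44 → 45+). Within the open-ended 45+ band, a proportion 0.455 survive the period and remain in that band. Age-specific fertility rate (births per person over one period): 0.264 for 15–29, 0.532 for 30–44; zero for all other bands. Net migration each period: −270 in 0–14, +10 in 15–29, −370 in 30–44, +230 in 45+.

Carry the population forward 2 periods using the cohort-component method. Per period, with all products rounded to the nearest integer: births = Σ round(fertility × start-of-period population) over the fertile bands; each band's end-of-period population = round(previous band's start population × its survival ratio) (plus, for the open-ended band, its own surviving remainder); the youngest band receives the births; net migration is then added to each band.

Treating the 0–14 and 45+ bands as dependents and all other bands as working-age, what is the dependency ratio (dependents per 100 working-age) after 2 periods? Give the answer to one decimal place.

125.0

Period 1.
Births: 6000 × 0.264 = 1584, 6950 × 0.532 = 3697 → total 5281
15–29: 7050 × 0.936 = 6599
30–44: 6000 × 0.951 = 5706
45+: 6950 × 0.918 + 3950 × 0.455 = 6380 + 1797 = 8177
Net migration: 0–14 − 270 → 5011; 15–29 + 10 → 6609; 30–44 − 370 → 5336; 45+ + 230 → 8407
Giving 5011 / 6609 / 5336 / 8407.
Period 2.
Births: 6609 × 0.264 = 1745, 5336 × 0.532 = 2839 → total 4584
15–29: 5011 × 0.936 = 4690
30–44: 6609 × 0.951 = 6285
45+: 5336 × 0.918 + 8407 × 0.455 = 4898 + 3825 = 8723
Net migration: 0–14 − 270 → 4314; 15–29 + 10 → 4700; 30–44 − 370 → 5915; 45+ + 230 → 8953
Giving 4314 / 4700 / 5915 / 8953.
Dependents (band 0–14 + band 45+) = 4314 + 8953 = 13267; working-age = 10615; ratio = 13267/10615 × 100 = 125.0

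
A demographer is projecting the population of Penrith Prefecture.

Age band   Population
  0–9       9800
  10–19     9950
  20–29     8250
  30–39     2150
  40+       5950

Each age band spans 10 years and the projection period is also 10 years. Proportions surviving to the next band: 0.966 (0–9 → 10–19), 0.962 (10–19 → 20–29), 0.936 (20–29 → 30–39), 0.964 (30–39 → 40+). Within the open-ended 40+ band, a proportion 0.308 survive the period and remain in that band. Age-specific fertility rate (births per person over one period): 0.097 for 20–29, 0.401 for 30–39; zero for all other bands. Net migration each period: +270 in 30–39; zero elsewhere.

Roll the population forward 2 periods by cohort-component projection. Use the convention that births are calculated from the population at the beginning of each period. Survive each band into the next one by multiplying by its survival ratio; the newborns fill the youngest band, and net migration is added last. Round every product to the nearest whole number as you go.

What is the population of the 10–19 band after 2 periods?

Period 1.
Births: 8250 * 0.097 = 800  |  2150 * 0.401 = 862 → 1662
10–19: 9800 * 0.966 = 9467
20–29: 9950 * 0.962 = 9572
30–39: 8250 * 0.936 = 7722
40+: 2150 * 0.964 + 5950 * 0.308 = 2073 + 1833 = 3906
Net migration: 30–39 + 270 → 7992
Population now: 0–9=1662, 10–19=9467, 20–29=9572, 30–39=7992, 40+=3906
Period 2.
Births: 9572 * 0.097 = 928  |  7992 * 0.401 = 3205 → 4133
10–19: 1662 * 0.966 = 1605
20–29: 9467 * 0.962 = 9107
30–39: 9572 * 0.936 = 8959
40+: 7992 * 0.964 + 3906 * 0.308 = 7704 + 1203 = 8907
Net migration: 30–39 + 270 → 9229
Population now: 0–9=4133, 10–19=1605, 20–29=9107, 30–39=9229, 40+=8907

1605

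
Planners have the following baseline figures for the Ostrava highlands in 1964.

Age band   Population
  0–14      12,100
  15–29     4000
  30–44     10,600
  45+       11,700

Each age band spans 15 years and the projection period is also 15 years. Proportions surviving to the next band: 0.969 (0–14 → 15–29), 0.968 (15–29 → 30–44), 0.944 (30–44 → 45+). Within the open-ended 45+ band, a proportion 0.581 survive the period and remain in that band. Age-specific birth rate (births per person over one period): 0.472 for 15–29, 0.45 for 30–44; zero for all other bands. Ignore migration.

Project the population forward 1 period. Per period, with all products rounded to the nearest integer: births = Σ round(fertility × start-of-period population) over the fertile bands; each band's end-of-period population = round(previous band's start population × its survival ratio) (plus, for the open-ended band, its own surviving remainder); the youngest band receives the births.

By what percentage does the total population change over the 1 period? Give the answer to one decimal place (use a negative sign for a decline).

1.7

After projecting period 1:
Births: 4000 * 0.472 = 1888  |  10600 * 0.45 = 4770 → 6658
15–29: 12100 * 0.969 = 11725
30–44: 4000 * 0.968 = 3872
45+: 10600 * 0.944 + 11700 * 0.581 = 10006 + 6798 = 16804
Giving 6658 / 11725 / 3872 / 16804.
Total: 38400 → 39059; change = 659; percentage change = 1.7%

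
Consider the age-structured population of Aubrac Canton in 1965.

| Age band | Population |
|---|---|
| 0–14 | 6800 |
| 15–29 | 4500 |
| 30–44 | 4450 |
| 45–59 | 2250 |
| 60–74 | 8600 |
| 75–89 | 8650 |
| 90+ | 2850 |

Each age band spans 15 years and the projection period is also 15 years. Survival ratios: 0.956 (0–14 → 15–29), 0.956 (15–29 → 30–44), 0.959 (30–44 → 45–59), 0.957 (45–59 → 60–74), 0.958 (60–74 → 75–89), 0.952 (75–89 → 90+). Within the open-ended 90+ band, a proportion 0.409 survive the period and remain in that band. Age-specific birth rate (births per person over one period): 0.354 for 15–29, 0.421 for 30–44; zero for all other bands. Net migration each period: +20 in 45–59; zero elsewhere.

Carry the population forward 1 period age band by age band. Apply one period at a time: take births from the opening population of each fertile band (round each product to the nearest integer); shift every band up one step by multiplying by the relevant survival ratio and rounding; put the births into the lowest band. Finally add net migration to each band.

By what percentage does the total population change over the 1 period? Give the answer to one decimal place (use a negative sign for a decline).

0.7

Numbering the bands 1..7 from youngest to oldest:
Period 1:
Births: 4500 × 0.354 = 1593, 4450 × 0.421 = 1873 — total 3466
Band 2: 6800 × 0.956 = 6501
Band 3: 4500 × 0.956 = 4302
Band 4: 4450 × 0.959 = 4268
Band 5: 2250 × 0.957 = 2153
Band 6: 8600 × 0.958 = 8239
Band 7: 8650 × 0.952 + 2850 × 0.409 = 8235 + 1166 = 9401
Net migration: Band 4 + 20 → 4288
Giving 3466 / 6501 / 4302 / 4288 / 2153 / 8239 / 9401.
Total: 38100 → 38350; change = 250; percentage change = 0.7%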